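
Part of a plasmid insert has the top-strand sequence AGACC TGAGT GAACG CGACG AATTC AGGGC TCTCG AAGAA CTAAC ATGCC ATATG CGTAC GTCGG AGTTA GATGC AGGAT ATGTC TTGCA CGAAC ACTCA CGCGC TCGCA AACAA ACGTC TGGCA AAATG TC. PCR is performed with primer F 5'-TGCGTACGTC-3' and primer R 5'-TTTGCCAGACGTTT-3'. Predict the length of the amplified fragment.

Forward primer TGCGTACGTC is found on the top strand at positions 54–63.
Reverse complement of the reverse primer: AAACGTCTGGCAAA. This occurs on the top strand at positions 114–127.
Amplicon spans positions 54–127: 74 bp.

74 bp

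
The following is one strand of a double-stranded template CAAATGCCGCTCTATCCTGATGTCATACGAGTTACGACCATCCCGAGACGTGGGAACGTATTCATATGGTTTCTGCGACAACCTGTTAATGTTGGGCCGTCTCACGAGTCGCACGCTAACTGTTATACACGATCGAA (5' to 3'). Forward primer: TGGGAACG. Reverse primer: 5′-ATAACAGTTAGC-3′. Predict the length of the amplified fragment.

76 bp

The forward primer matches the template at positions 51–58.
Taking the reverse complement of ATAACAGTTAGC gives GCTAACTGTTAT, found at positions 115–126 on the template; the primer anneals here to the top strand with its 3' end pointing upstream.
Product length = (reverse-primer end) − (forward-primer start) + 1 = 126 − 51 + 1 = 76 bp.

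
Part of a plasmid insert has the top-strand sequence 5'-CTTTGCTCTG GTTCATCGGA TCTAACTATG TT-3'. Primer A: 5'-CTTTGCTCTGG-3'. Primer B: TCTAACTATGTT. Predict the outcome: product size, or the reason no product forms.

No product — both primers anneal to the same strand and extend in the same direction.

Primer A (CTTTGCTCTGG) matches the top strand at positions 1–11 (3' end points downstream).
Primer B (TCTAACTATGTT) also matches the top strand directly, at positions 21–32 — its reverse complement AACATAGTTAGA is not present.
Both primers anneal to the bottom strand with 3' ends pointing the same way, so neither can prime synthesis back toward the other.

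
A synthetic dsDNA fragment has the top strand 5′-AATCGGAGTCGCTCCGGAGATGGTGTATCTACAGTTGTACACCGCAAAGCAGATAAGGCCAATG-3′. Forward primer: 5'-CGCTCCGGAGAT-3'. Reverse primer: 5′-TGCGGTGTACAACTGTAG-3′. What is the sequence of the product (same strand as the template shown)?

5'-CGCTCCGGAGATGGTGTATCTACAGTTGTACACCGCA-3'

The forward primer matches the template at positions 10–21.
The reverse primer's reverse complement is CTACAGTTGTACACCGCA, which matches the template at positions 29–46.
The product is the template from position 10 through 46 (37 bp).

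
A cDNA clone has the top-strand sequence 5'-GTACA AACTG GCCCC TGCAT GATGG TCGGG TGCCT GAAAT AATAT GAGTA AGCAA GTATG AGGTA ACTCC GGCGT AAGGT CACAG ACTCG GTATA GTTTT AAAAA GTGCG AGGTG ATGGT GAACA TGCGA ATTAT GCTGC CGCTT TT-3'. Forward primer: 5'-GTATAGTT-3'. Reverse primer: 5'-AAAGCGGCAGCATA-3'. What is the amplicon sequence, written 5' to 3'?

5'-GTATAGTTTTAAAAAGTGCGAGGTGATGGTGAACATGCGAATTATGCTGCCGCTTT-3'

The forward primer matches the template at positions 91–98.
The reverse primer's reverse complement is TATGCTGCCGCTTT, which matches the template at positions 133–146.
The product is the template from position 91 through 146 (56 bp).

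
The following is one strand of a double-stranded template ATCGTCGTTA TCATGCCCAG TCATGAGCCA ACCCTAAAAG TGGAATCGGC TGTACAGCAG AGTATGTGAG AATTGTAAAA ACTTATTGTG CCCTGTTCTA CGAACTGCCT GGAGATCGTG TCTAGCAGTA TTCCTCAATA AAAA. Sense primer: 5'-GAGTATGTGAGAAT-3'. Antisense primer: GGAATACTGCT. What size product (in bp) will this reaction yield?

Scanning the template, GAGTATGTGAGAAT occurs at positions 60–73; this primer anneals to the bottom strand there with its 3' end pointing downstream.
Reverse complement of the reverse primer: AGCAGTATTCC. This occurs on the top strand at positions 124–134.
The product runs from position 60 to position 134, so its length is 134 − 60 + 1 = 75 bp.

75 bp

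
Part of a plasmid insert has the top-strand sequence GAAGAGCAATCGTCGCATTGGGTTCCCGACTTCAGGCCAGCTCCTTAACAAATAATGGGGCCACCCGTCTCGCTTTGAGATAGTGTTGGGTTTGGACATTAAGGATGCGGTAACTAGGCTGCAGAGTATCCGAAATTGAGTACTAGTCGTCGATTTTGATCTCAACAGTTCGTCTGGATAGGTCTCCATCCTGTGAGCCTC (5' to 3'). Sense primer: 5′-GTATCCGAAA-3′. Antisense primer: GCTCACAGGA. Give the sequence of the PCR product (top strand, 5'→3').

5'-GTATCCGAAATTGAGTACTAGTCGTCGATTTTGATCTCAACAGTTCGTCTGGATAGGTCTCCATCCTGTGAGC-3'

Scanning the template, GTATCCGAAA occurs at positions 126–135; this primer anneals to the bottom strand there with its 3' end pointing downstream.
Taking the reverse complement of GCTCACAGGA gives TCCTGTGAGC, found at positions 189–198 on the template; the primer anneals here to the top strand with its 3' end pointing upstream.
The product is the template from position 126 through 198 (73 bp).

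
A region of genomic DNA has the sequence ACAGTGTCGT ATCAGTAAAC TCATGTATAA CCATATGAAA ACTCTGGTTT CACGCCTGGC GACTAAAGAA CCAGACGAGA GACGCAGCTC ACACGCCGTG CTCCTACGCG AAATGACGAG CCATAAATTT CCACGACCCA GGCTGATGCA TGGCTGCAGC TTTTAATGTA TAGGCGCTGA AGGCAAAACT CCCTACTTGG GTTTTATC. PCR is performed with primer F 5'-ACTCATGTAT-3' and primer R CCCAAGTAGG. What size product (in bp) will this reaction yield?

The forward primer matches the template at positions 19–28.
Reverse complement of the reverse primer: CCTACTTGGG. This occurs on the top strand at positions 192–201.
The product runs from position 19 to position 201, so its length is 201 − 19 + 1 = 183 bp.

183 bp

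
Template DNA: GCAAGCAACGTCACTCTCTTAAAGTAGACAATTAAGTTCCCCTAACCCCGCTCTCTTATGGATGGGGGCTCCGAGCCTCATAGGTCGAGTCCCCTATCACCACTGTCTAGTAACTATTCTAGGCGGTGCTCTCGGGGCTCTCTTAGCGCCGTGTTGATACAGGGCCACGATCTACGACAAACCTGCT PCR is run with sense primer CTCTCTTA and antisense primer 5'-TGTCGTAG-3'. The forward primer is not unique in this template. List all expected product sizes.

The forward primer CTCTCTTA matches the top strand at positions 14–21, 51–58, 138–145.
The reverse primer's reverse complement is CTACGACA, matching at positions 172–179.
Each forward site pairs with the reverse site to give a product ending at position 179: sizes 166, 129, 42 bp.

166 bp, 129 bp, 42 bp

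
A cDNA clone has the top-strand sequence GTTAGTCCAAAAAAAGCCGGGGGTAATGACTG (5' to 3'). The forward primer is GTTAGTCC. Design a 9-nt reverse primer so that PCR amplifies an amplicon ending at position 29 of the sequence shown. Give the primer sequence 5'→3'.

5'-TCATTACCC-3'

The forward primer binds at positions 1–8; the product's 3' end on the top strand is position 29.
The reverse primer anneals to the top strand over positions 21–29, i.e. to GGGTAATGA.
Its sequence written 5'→3' is the reverse complement: TCATTACCC.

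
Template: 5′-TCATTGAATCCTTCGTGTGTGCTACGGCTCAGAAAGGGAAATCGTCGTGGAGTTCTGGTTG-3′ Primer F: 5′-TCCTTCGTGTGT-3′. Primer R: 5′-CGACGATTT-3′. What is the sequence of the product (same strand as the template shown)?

5'-TCCTTCGTGTGTGCTACGGCTCAGAAAGGGAAATCGTCG-3'

Forward primer TCCTTCGTGTGT is found on the top strand at positions 9–20.
Taking the reverse complement of CGACGATTT gives AAATCGTCG, found at positions 39–47 on the template; the primer anneals here to the top strand with its 3' end pointing upstream.
The product is the template from position 9 through 47 (39 bp).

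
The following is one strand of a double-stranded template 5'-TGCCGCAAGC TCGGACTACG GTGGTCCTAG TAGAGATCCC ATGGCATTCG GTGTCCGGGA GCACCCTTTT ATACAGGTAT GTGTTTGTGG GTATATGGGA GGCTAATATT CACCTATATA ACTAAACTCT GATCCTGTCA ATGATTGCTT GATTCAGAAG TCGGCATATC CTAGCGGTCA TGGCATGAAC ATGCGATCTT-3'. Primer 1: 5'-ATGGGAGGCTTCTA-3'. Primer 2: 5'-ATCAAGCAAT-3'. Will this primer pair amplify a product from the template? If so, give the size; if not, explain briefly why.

Primer 1 (ATGGGAGGCTTCTA) does not match the top strand, and its reverse complement TAGAAGCCTCCCAT does not match either.
With no annealing site for primer 1, no amplification occurs.

No product — primer 1 has no binding site in the template.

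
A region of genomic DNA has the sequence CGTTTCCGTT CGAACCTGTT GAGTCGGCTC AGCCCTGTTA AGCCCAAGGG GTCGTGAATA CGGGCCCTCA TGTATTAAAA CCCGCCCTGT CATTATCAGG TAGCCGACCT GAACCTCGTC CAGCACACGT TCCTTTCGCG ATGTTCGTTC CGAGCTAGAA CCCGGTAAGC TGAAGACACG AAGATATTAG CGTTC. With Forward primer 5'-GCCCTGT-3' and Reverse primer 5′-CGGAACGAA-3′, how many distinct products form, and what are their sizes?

Two products: 121 bp, 69 bp

The forward primer GCCCTGT matches the top strand at positions 32–38, 84–90.
The reverse primer's reverse complement is TTCGTTCCG, matching at positions 144–152.
Each forward site pairs with the reverse site to give a product ending at position 152: sizes 121, 69 bp.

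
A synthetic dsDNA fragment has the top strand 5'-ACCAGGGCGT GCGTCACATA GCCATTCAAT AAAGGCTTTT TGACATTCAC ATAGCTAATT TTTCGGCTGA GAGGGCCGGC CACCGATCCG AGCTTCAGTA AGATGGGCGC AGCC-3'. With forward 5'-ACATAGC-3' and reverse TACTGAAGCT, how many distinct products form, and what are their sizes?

Two products: 85 bp, 52 bp

The forward primer ACATAGC matches the top strand at positions 16–22, 49–55.
The reverse primer's reverse complement is AGCTTCAGTA, matching at positions 91–100.
Each forward site pairs with the reverse site to give a product ending at position 100: sizes 85, 52 bp.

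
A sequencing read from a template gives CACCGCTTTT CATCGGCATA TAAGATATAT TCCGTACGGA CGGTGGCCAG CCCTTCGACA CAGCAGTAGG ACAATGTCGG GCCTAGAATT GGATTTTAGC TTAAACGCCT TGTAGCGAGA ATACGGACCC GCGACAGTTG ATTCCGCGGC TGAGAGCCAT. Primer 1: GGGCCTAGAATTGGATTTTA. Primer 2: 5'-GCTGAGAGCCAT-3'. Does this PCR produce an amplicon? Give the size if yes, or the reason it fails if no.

Primer 1 (GGGCCTAGAATTGGATTTTA) matches the top strand at positions 79–98 (3' end points downstream).
Primer 2 (GCTGAGAGCCAT) also matches the top strand directly, at positions 149–160 — its reverse complement ATGGCTCTCAGC is not present.
Both primers anneal to the bottom strand with 3' ends pointing the same way, so neither can prime synthesis back toward the other.

No product — both primers anneal to the same strand and extend in the same direction.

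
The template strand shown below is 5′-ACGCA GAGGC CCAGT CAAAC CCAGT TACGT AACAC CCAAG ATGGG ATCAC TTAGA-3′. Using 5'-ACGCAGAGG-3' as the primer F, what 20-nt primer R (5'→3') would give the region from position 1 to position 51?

The product's 3' end on the top strand is position 51.
The reverse primer anneals to the top strand over positions 32–51, i.e. to ACACCCAAGATGGGATCACT.
Its sequence written 5'→3' is the reverse complement: AGTGATCCCATCTTGGGTGT.

5'-AGTGATCCCATCTTGGGTGT-3'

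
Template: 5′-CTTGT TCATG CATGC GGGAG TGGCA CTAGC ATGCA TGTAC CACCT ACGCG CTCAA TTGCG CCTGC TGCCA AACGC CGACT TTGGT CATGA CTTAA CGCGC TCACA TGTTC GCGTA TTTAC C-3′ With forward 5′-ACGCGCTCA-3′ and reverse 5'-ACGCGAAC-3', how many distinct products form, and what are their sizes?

Two products: 69 bp, 20 bp

The forward primer ACGCGCTCA matches the top strand at positions 46–54, 95–103.
The reverse primer's reverse complement is GTTCGCGT, matching at positions 107–114.
Each forward site pairs with the reverse site to give a product ending at position 114: sizes 69, 20 bp.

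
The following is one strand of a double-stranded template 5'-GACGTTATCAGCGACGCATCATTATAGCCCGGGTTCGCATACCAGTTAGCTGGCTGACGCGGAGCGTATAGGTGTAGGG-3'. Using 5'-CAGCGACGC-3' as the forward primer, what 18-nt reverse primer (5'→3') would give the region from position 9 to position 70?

5'-TATACGCTCCGCGTCAGC-3'

The product's 3' end on the top strand is position 70.
The reverse primer anneals to the top strand over positions 53–70, i.e. to GCTGACGCGGAGCGTATA.
Its sequence written 5'→3' is the reverse complement: TATACGCTCCGCGTCAGC.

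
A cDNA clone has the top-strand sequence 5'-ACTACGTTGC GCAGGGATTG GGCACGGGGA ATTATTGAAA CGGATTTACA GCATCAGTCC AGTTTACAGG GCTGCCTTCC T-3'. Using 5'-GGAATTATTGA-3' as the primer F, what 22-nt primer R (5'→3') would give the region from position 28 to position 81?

The product's 3' end on the top strand is position 81.
The reverse primer anneals to the top strand over positions 60–81, i.e. to CAGTTTACAGGGCTGCCTTCCT.
Its sequence written 5'→3' is the reverse complement: AGGAAGGCAGCCCTGTAAACTG.

5'-AGGAAGGCAGCCCTGTAAACTG-3'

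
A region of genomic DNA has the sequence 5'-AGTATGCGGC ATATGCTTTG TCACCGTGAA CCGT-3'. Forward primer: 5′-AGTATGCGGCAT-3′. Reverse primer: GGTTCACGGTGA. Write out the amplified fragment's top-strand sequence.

5'-AGTATGCGGCATATGCTTTGTCACCGTGAACC-3'

Scanning the template, AGTATGCGGCAT occurs at positions 1–12; this primer anneals to the bottom strand there with its 3' end pointing downstream.
Reverse complement of the reverse primer: TCACCGTGAACC. This occurs on the top strand at positions 21–32.
The product is the template from position 1 through 32 (32 bp).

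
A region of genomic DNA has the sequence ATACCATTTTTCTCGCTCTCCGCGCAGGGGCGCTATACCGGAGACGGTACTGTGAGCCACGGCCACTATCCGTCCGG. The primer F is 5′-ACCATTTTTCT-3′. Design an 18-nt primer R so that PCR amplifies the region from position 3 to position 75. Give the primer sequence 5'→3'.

5'-GGACGGATAGTGGCCGTG-3'

The product's 3' end on the top strand is position 75.
The reverse primer anneals to the top strand over positions 58–75, i.e. to CACGGCCACTATCCGTCC.
Its sequence written 5'→3' is the reverse complement: GGACGGATAGTGGCCGTG.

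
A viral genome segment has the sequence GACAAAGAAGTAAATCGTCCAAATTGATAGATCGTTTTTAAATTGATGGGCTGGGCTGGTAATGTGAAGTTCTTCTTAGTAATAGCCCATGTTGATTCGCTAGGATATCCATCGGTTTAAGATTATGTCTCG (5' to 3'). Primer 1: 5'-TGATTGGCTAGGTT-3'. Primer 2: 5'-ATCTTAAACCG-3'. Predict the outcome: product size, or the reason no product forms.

Primer 1 (TGATTGGCTAGGTT) does not match the top strand, and its reverse complement AACCTAGCCAATCA does not match either.
With no annealing site for primer 1, no amplification occurs.

No product — primer 1 has no binding site in the template.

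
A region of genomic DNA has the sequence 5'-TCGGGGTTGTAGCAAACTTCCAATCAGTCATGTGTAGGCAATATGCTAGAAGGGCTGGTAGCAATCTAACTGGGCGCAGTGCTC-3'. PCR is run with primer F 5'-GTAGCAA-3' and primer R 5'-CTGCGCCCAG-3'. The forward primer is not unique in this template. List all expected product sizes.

The forward primer GTAGCAA matches the top strand at positions 9–15, 58–64.
The reverse primer's reverse complement is CTGGGCGCAG, matching at positions 70–79.
Each forward site pairs with the reverse site to give a product ending at position 79: sizes 71, 22 bp.

71 bp, 22 bp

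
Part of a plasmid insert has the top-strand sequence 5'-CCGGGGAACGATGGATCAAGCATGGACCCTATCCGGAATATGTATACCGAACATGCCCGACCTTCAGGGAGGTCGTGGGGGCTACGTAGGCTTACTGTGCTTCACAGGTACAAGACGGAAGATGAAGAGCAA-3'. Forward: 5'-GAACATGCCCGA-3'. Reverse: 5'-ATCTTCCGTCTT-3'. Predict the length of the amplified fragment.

75 bp

The forward primer matches the template at positions 49–60.
The reverse primer's reverse complement is AAGACGGAAGAT, which matches the template at positions 112–123.
Amplicon spans positions 49–123: 75 bp.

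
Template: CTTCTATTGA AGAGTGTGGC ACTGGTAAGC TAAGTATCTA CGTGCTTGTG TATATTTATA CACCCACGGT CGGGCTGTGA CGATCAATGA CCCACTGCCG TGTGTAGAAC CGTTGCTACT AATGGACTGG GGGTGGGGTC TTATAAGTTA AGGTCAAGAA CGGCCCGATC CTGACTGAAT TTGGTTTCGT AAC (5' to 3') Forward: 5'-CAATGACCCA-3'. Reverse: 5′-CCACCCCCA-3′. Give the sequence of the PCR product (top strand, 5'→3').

5'-CAATGACCCACTGCCGTGTGTAGAACCGTTGCTACTAATGGACTGGGGGTGG-3'

Forward primer CAATGACCCA is found on the top strand at positions 85–94.
Reverse complement of the reverse primer: TGGGGGTGG. This occurs on the top strand at positions 128–136.
The product is the template from position 85 through 136 (52 bp).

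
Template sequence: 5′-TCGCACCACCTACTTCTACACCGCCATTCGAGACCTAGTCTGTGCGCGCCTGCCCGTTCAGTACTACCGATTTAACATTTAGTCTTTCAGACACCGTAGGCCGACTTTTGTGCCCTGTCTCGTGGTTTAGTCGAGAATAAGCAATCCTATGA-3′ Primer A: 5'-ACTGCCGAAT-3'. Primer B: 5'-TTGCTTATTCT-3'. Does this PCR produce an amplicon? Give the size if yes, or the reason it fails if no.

Primer A (ACTGCCGAAT) does not match the top strand, and its reverse complement ATTCGGCAGT does not match either.
With no annealing site for primer A, no amplification occurs.

No product — primer A has no binding site in the template.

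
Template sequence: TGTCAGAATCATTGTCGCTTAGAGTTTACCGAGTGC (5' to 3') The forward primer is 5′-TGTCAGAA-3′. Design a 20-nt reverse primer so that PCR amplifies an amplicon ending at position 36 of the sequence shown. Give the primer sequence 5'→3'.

The forward primer binds at positions 1–8; the product's 3' end on the top strand is position 36.
The reverse primer anneals to the top strand over positions 17–36, i.e. to GCTTAGAGTTTACCGAGTGC.
Its sequence written 5'→3' is the reverse complement: GCACTCGGTAAACTCTAAGC.

5'-GCACTCGGTAAACTCTAAGC-3'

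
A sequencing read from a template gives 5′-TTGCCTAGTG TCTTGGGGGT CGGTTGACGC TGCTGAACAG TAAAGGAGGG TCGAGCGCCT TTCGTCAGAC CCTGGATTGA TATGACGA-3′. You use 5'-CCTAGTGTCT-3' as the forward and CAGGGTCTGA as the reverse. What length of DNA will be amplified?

The forward primer matches the template at positions 4–13.
Taking the reverse complement of CAGGGTCTGA gives TCAGACCCTG, found at positions 65–74 on the template; the primer anneals here to the top strand with its 3' end pointing upstream.
Amplicon spans positions 4–74: 71 bp.

71 bp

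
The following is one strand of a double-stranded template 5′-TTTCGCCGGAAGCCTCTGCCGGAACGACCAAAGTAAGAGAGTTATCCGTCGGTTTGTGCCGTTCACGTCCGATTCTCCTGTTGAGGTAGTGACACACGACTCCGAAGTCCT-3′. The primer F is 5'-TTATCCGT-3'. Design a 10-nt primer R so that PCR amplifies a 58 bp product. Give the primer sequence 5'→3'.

5'-TCGTGTGTCA-3'

The forward primer binds at positions 42–49, so a 58 bp product ends at position 42 + 58 − 1 = 99.
The reverse primer anneals to the top strand over positions 90–99, i.e. to TGACACACGA.
Its sequence written 5'→3' is the reverse complement: TCGTGTGTCA.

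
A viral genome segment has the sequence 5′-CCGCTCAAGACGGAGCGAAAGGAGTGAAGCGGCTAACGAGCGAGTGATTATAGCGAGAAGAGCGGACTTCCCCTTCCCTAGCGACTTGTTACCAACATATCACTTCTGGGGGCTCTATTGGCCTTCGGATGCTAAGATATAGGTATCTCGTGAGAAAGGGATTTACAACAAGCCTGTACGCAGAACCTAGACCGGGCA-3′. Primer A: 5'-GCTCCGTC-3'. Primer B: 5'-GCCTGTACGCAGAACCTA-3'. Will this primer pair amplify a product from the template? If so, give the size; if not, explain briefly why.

No product — the primers' 3' ends point away from each other.

Primer A (GCTCCGTC) has reverse complement GACGGAGC, which matches the top strand at positions 9–16; primer A anneals to the top strand there with its 3' end pointing upstream toward position 9.
Primer B (GCCTGTACGCAGAACCTA) matches the top strand directly at positions 172–189; it anneals to the bottom strand with its 3' end pointing downstream toward position 189.
The 3' ends diverge (primer A extends toward position 1, primer B toward position 198), so the primers never converge on a shared product.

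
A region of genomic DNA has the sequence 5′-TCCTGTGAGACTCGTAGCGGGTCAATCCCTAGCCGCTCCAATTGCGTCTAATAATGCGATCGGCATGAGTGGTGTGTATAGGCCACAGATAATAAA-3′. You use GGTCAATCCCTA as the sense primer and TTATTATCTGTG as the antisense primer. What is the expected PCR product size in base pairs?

76 bp

Forward primer GGTCAATCCCTA is found on the top strand at positions 20–31.
The reverse primer's reverse complement is CACAGATAATAA, which matches the template at positions 84–95.
Product length = (reverse-primer end) − (forward-primer start) + 1 = 95 − 20 + 1 = 76 bp.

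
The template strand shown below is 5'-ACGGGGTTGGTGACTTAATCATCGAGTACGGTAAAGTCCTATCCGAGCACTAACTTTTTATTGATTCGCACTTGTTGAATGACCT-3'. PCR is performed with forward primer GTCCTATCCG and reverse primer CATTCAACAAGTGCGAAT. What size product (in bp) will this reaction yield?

46 bp

Scanning the template, GTCCTATCCG occurs at positions 36–45; this primer anneals to the bottom strand there with its 3' end pointing downstream.
Taking the reverse complement of CATTCAACAAGTGCGAAT gives ATTCGCACTTGTTGAATG, found at positions 64–81 on the template; the primer anneals here to the top strand with its 3' end pointing upstream.
Amplicon spans positions 36–81: 46 bp.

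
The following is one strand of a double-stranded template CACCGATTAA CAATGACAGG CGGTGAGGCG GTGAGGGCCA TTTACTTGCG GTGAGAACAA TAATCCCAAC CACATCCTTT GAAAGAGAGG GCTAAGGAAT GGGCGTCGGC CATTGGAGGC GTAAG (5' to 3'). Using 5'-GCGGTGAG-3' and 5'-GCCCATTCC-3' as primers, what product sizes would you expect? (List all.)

The forward primer GCGGTGAG matches the top strand at positions 20–27, 28–35, 48–55.
The reverse primer's reverse complement is GGAATGGGC, matching at positions 96–104.
Each forward site pairs with the reverse site to give a product ending at position 104: sizes 85, 77, 57 bp.

85 bp, 77 bp, 57 bp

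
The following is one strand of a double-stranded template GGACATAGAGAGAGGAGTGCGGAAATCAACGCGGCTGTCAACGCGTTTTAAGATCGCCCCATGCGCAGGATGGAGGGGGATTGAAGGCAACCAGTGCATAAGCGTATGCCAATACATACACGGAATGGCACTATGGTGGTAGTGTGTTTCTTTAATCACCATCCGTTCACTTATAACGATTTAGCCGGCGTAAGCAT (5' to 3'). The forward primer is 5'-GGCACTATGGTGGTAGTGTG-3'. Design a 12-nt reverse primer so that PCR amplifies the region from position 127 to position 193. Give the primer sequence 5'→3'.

5'-TTACGCCGGCTA-3'

The product's 3' end on the top strand is position 193.
The reverse primer anneals to the top strand over positions 182–193, i.e. to TAGCCGGCGTAA.
Its sequence written 5'→3' is the reverse complement: TTACGCCGGCTA.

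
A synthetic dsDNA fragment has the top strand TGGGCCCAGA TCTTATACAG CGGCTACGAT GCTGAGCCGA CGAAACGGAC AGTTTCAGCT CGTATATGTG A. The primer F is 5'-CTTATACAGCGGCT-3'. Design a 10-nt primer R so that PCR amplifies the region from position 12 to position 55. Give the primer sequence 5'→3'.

The product's 3' end on the top strand is position 55.
The reverse primer anneals to the top strand over positions 46–55, i.e. to CGGACAGTTT.
Its sequence written 5'→3' is the reverse complement: AAACTGTCCG.

5'-AAACTGTCCG-3'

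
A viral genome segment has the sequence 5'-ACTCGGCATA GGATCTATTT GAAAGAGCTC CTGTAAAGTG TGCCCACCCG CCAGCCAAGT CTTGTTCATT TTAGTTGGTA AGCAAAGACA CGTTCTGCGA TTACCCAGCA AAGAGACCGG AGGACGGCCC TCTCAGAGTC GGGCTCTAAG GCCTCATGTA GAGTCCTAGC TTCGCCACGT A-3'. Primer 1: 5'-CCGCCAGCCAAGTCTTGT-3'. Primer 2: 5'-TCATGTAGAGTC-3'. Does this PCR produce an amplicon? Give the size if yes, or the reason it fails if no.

Primer 1 (CCGCCAGCCAAGTCTTGT) matches the top strand at positions 48–65 (3' end points downstream).
Primer 2 (TCATGTAGAGTC) also matches the top strand directly, at positions 154–165 — its reverse complement GACTCTACATGA is not present.
Both primers anneal to the bottom strand with 3' ends pointing the same way, so neither can prime synthesis back toward the other.

No product — both primers anneal to the same strand and extend in the same direction.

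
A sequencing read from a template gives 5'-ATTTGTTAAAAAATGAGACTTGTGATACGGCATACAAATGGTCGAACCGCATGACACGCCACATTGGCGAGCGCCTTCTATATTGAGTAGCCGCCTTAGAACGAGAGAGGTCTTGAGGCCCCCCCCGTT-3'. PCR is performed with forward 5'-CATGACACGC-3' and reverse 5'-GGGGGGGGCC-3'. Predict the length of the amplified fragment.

Forward primer CATGACACGC is found on the top strand at positions 50–59.
The reverse primer's reverse complement is GGCCCCCCCC, which matches the template at positions 117–126.
The product runs from position 50 to position 126, so its length is 126 − 50 + 1 = 77 bp.

77 bp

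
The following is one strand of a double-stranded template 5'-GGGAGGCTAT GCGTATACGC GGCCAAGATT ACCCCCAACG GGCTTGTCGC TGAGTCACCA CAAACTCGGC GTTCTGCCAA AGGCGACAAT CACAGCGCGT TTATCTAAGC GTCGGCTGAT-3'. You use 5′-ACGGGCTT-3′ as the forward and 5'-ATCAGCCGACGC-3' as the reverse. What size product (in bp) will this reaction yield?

83 bp

The forward primer matches the template at positions 38–45.
Taking the reverse complement of ATCAGCCGACGC gives GCGTCGGCTGAT, found at positions 109–120 on the template; the primer anneals here to the top strand with its 3' end pointing upstream.
Product length = (reverse-primer end) − (forward-primer start) + 1 = 120 − 38 + 1 = 83 bp.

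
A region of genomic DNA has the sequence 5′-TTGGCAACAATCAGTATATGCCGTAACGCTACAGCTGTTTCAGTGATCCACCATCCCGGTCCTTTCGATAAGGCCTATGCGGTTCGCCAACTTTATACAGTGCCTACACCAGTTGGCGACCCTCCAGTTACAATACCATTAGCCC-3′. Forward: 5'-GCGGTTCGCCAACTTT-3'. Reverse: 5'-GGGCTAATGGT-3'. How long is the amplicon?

67 bp

Scanning the template, GCGGTTCGCCAACTTT occurs at positions 79–94; this primer anneals to the bottom strand there with its 3' end pointing downstream.
The reverse primer's reverse complement is ACCATTAGCCC, which matches the template at positions 135–145.
The product runs from position 79 to position 145, so its length is 145 − 79 + 1 = 67 bp.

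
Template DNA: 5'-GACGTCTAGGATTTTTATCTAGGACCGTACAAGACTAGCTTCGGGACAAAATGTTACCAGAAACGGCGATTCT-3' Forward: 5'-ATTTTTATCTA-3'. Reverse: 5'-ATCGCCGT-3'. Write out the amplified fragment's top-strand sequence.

5'-ATTTTTATCTAGGACCGTACAAGACTAGCTTCGGGACAAAATGTTACCAGAAACGGCGAT-3'

Scanning the template, ATTTTTATCTA occurs at positions 11–21; this primer anneals to the bottom strand there with its 3' end pointing downstream.
The reverse primer's reverse complement is ACGGCGAT, which matches the template at positions 63–70.
The product is the template from position 11 through 70 (60 bp).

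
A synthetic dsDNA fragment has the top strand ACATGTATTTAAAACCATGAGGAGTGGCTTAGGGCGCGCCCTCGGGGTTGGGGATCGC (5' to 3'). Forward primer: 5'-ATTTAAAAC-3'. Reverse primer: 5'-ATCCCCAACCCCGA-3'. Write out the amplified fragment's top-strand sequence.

5'-ATTTAAAACCATGAGGAGTGGCTTAGGGCGCGCCCTCGGGGTTGGGGAT-3'

Scanning the template, ATTTAAAAC occurs at positions 7–15; this primer anneals to the bottom strand there with its 3' end pointing downstream.
Reverse complement of the reverse primer: TCGGGGTTGGGGAT. This occurs on the top strand at positions 42–55.
The product is the template from position 7 through 55 (49 bp).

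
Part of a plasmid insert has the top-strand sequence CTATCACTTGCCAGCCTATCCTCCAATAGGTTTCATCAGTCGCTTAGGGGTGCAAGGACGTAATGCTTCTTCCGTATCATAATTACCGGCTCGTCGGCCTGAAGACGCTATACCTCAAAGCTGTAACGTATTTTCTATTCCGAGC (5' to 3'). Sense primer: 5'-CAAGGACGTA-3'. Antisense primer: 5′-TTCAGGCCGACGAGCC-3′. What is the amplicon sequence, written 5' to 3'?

5'-CAAGGACGTAATGCTTCTTCCGTATCATAATTACCGGCTCGTCGGCCTGAA-3'

The forward primer matches the template at positions 53–62.
The reverse primer's reverse complement is GGCTCGTCGGCCTGAA, which matches the template at positions 88–103.
The product is the template from position 53 through 103 (51 bp).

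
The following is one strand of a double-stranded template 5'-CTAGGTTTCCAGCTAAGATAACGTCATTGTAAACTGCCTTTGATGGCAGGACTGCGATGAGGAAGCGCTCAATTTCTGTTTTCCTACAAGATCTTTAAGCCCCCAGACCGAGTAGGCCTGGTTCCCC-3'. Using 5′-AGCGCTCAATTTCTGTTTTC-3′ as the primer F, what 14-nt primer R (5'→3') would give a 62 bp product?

The forward primer binds at positions 64–83, so a 62 bp product ends at position 64 + 62 − 1 = 125.
The reverse primer anneals to the top strand over positions 112–125, i.e. to GTAGGCCTGGTTCC.
Its sequence written 5'→3' is the reverse complement: GGAACCAGGCCTAC.

5'-GGAACCAGGCCTAC-3'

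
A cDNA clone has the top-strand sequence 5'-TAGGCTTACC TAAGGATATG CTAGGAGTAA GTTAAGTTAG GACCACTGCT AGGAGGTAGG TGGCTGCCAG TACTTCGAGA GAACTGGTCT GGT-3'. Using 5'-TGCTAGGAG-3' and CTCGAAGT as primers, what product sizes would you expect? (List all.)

The forward primer TGCTAGGAG matches the top strand at positions 19–27, 47–55.
The reverse primer's reverse complement is ACTTCGAG, matching at positions 72–79.
Each forward site pairs with the reverse site to give a product ending at position 79: sizes 61, 33 bp.

61 bp, 33 bp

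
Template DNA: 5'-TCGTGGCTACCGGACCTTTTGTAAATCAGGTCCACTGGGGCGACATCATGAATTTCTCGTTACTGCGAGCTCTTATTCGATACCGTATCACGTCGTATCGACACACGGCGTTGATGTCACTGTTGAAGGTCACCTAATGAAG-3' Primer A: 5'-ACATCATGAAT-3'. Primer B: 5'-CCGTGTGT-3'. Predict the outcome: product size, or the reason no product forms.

Yes — a 66 bp product.

Primer A (ACATCATGAAT) matches the top strand at positions 43–53; it acts as a forward primer.
Primer B's reverse complement is ACACACGG, matching the top strand at positions 101–108; it acts as a reverse primer.
The 3' ends face each other across positions 43–108, giving a 66 bp product.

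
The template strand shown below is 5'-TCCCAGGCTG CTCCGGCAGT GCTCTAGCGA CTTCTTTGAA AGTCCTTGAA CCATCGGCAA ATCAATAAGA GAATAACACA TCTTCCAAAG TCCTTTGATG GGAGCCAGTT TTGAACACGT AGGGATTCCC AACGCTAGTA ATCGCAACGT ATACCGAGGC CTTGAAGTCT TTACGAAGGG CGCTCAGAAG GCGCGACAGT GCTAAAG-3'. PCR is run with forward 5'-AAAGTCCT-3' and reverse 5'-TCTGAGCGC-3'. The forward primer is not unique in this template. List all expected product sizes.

150 bp, 102 bp

The forward primer AAAGTCCT matches the top strand at positions 39–46, 87–94.
The reverse primer's reverse complement is GCGCTCAGA, matching at positions 180–188.
Each forward site pairs with the reverse site to give a product ending at position 188: sizes 150, 102 bp.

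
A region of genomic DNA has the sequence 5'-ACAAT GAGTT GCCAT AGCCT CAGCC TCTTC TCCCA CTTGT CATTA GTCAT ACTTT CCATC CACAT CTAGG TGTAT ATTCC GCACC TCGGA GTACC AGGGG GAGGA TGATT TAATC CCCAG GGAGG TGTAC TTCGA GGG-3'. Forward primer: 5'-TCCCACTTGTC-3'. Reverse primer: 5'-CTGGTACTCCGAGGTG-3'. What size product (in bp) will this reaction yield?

Forward primer TCCCACTTGTC is found on the top strand at positions 31–41.
Taking the reverse complement of CTGGTACTCCGAGGTG gives CACCTCGGAGTACCAG, found at positions 82–97 on the template; the primer anneals here to the top strand with its 3' end pointing upstream.
Amplicon spans positions 31–97: 67 bp.

67 bp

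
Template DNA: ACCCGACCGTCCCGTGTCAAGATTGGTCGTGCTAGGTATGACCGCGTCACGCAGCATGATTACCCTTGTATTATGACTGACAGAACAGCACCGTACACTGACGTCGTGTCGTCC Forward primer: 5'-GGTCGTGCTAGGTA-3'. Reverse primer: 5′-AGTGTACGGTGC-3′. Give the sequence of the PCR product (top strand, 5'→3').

5'-GGTCGTGCTAGGTATGACCGCGTCACGCAGCATGATTACCCTTGTATTATGACTGACAGAACAGCACCGTACACT-3'

Forward primer GGTCGTGCTAGGTA is found on the top strand at positions 25–38.
Taking the reverse complement of AGTGTACGGTGC gives GCACCGTACACT, found at positions 88–99 on the template; the primer anneals here to the top strand with its 3' end pointing upstream.
The product is the template from position 25 through 99 (75 bp).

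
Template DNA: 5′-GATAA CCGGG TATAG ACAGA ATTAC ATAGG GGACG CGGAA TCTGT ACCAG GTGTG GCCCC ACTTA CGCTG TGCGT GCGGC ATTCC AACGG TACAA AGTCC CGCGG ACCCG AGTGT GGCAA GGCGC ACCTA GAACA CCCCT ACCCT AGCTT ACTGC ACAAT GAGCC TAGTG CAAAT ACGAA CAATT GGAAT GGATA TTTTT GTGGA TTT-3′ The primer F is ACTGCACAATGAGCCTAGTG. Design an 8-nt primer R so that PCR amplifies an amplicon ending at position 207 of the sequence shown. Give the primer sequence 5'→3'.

The forward primer binds at positions 151–170; the product's 3' end on the top strand is position 207.
The reverse primer anneals to the top strand over positions 200–207, i.e. to TGTGGATT.
Its sequence written 5'→3' is the reverse complement: AATCCACA.

5'-AATCCACA-3'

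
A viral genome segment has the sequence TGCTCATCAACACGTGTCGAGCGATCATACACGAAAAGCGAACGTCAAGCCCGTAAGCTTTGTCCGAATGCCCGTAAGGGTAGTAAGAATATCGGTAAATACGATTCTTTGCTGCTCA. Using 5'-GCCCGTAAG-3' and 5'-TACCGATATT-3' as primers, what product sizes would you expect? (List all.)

49 bp, 28 bp

The forward primer GCCCGTAAG matches the top strand at positions 49–57, 70–78.
The reverse primer's reverse complement is AATATCGGTA, matching at positions 88–97.
Each forward site pairs with the reverse site to give a product ending at position 97: sizes 49, 28 bp.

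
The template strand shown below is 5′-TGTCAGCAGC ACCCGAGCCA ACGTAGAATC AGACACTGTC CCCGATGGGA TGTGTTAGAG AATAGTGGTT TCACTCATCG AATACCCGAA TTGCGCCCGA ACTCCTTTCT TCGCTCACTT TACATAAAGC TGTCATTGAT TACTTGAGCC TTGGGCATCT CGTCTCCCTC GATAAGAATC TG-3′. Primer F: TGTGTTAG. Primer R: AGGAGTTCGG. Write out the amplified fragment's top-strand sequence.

5'-TGTGTTAGAGAATAGTGGTTTCACTCATCGAATACCCGAATTGCGCCCGAACTCCT-3'

Forward primer TGTGTTAG is found on the top strand at positions 51–58.
Taking the reverse complement of AGGAGTTCGG gives CCGAACTCCT, found at positions 97–106 on the template; the primer anneals here to the top strand with its 3' end pointing upstream.
The product is the template from position 51 through 106 (56 bp).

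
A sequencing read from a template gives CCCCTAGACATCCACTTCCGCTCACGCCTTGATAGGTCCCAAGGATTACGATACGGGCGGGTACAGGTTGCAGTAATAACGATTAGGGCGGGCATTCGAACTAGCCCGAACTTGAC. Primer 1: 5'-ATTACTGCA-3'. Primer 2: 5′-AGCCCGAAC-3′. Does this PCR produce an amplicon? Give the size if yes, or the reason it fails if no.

Primer 1 (ATTACTGCA) has reverse complement TGCAGTAAT, which matches the top strand at positions 69–77; primer 1 anneals to the top strand there with its 3' end pointing upstream toward position 69.
Primer 2 (AGCCCGAAC) matches the top strand directly at positions 103–111; it anneals to the bottom strand with its 3' end pointing downstream toward position 111.
The 3' ends diverge (primer 1 extends toward position 1, primer 2 toward position 116), so the primers never converge on a shared product.

No product — the primers' 3' ends point away from each other.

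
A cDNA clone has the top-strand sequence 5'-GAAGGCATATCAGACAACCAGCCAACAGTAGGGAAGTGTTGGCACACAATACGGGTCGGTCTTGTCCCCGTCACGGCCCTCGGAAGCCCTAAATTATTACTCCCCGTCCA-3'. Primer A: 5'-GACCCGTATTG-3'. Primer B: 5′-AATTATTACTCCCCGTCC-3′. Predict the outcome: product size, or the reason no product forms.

No product — the primers' 3' ends point away from each other.

Primer A (GACCCGTATTG) has reverse complement CAATACGGGTC, which matches the top strand at positions 47–57; primer A anneals to the top strand there with its 3' end pointing upstream toward position 47.
Primer B (AATTATTACTCCCCGTCC) matches the top strand directly at positions 92–109; it anneals to the bottom strand with its 3' end pointing downstream toward position 109.
The 3' ends diverge (primer A extends toward position 1, primer B toward position 110), so the primers never converge on a shared product.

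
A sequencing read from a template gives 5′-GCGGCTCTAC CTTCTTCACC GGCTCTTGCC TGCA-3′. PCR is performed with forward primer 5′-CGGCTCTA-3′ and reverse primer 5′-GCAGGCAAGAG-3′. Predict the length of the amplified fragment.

32 bp

Scanning the template, CGGCTCTA occurs at positions 2–9; this primer anneals to the bottom strand there with its 3' end pointing downstream.
Taking the reverse complement of GCAGGCAAGAG gives CTCTTGCCTGC, found at positions 23–33 on the template; the primer anneals here to the top strand with its 3' end pointing upstream.
Amplicon spans positions 2–33: 32 bp.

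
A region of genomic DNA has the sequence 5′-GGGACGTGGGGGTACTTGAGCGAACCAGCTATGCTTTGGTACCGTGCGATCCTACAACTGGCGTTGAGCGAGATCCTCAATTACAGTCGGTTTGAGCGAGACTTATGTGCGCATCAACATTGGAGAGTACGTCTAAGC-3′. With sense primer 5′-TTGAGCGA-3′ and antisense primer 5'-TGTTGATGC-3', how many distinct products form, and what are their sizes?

The forward primer TTGAGCGA matches the top strand at positions 16–23, 64–71, 92–99.
The reverse primer's reverse complement is GCATCAACA, matching at positions 111–119.
Each forward site pairs with the reverse site to give a product ending at position 119: sizes 104, 56, 28 bp.

Three products: 104 bp, 56 bp, 28 bp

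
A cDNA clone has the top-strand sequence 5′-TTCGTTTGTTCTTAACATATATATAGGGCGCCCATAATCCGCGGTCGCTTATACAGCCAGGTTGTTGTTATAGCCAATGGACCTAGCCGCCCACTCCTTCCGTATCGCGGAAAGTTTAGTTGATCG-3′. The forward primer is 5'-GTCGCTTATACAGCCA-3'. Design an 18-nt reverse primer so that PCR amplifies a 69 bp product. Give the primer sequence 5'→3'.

5'-TTCCGCGATACGGAAGGA-3'

The forward primer binds at positions 44–59, so a 69 bp product ends at position 44 + 69 − 1 = 112.
The reverse primer anneals to the top strand over positions 95–112, i.e. to TCCTTCCGTATCGCGGAA.
Its sequence written 5'→3' is the reverse complement: TTCCGCGATACGGAAGGA.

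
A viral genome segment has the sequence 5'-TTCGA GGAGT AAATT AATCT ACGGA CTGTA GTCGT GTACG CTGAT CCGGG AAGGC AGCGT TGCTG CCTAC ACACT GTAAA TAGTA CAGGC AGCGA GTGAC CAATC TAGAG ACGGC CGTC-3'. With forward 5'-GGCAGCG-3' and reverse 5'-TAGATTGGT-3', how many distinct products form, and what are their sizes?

Two products: 55 bp, 20 bp

The forward primer GGCAGCG matches the top strand at positions 53–59, 88–94.
The reverse primer's reverse complement is ACCAATCTA, matching at positions 99–107.
Each forward site pairs with the reverse site to give a product ending at position 107: sizes 55, 20 bp.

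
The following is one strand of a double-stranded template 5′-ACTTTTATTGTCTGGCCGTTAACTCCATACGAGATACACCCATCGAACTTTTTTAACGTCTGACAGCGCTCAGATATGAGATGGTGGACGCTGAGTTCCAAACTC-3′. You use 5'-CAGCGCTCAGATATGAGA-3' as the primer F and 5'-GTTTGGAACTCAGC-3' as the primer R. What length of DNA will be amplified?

40 bp

Scanning the template, CAGCGCTCAGATATGAGA occurs at positions 64–81; this primer anneals to the bottom strand there with its 3' end pointing downstream.
Reverse complement of the reverse primer: GCTGAGTTCCAAAC. This occurs on the top strand at positions 90–103.
Product length = (reverse-primer end) − (forward-primer start) + 1 = 103 − 64 + 1 = 40 bp.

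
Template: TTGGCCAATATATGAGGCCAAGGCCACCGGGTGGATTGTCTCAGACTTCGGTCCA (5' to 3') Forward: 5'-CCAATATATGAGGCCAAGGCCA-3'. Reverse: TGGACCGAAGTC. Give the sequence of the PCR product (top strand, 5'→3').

5'-CCAATATATGAGGCCAAGGCCACCGGGTGGATTGTCTCAGACTTCGGTCCA-3'

Forward primer CCAATATATGAGGCCAAGGCCA is found on the top strand at positions 5–26.
Reverse complement of the reverse primer: GACTTCGGTCCA. This occurs on the top strand at positions 44–55.
The product is the template from position 5 through 55 (51 bp).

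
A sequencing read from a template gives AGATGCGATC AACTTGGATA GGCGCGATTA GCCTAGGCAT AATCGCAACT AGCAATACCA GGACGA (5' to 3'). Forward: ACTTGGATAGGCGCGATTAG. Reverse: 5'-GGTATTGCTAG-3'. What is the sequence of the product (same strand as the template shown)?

5'-ACTTGGATAGGCGCGATTAGCCTAGGCATAATCGCAACTAGCAATACC-3'

Forward primer ACTTGGATAGGCGCGATTAG is found on the top strand at positions 12–31.
Reverse complement of the reverse primer: CTAGCAATACC. This occurs on the top strand at positions 49–59.
The product is the template from position 12 through 59 (48 bp).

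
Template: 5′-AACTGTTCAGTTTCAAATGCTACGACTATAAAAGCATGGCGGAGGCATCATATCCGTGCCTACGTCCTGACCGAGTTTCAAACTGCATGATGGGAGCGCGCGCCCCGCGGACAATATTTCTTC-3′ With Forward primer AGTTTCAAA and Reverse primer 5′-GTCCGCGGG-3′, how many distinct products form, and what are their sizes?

The forward primer AGTTTCAAA matches the top strand at positions 9–17, 74–82.
The reverse primer's reverse complement is CCCGCGGAC, matching at positions 104–112.
Each forward site pairs with the reverse site to give a product ending at position 112: sizes 104, 39 bp.

Two products: 104 bp, 39 bp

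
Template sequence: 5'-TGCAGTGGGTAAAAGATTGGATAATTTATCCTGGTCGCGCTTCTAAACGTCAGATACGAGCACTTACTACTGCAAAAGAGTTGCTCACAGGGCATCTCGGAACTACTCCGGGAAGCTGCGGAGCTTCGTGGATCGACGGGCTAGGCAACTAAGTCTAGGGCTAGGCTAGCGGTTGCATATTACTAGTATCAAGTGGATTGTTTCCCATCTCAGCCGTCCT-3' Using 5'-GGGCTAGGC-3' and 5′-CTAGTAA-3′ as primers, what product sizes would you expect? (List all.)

49 bp, 29 bp

The forward primer GGGCTAGGC matches the top strand at positions 138–146, 158–166.
The reverse primer's reverse complement is TTACTAG, matching at positions 180–186.
Each forward site pairs with the reverse site to give a product ending at position 186: sizes 49, 29 bp.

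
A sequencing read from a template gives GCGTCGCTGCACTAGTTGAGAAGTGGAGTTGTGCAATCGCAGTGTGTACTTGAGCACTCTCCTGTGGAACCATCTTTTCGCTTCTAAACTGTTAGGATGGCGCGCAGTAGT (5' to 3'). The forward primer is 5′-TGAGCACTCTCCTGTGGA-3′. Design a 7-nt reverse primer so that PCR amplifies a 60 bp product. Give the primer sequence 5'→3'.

The forward primer binds at positions 51–68, so a 60 bp product ends at position 51 + 60 − 1 = 110.
The reverse primer anneals to the top strand over positions 104–110, i.e. to GCAGTAG.
Its sequence written 5'→3' is the reverse complement: CTACTGC.

5'-CTACTGC-3'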